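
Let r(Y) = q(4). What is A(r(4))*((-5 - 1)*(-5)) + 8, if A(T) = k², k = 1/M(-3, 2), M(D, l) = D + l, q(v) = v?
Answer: 38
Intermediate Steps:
r(Y) = 4
k = -1 (k = 1/(-3 + 2) = 1/(-1) = -1)
A(T) = 1 (A(T) = (-1)² = 1)
A(r(4))*((-5 - 1)*(-5)) + 8 = 1*((-5 - 1)*(-5)) + 8 = 1*(-6*(-5)) + 8 = 1*30 + 8 = 30 + 8 = 38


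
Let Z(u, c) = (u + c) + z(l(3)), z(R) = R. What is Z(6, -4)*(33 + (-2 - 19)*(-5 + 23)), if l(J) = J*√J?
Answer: -690 - 1035*√3 ≈ -2482.7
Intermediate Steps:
l(J) = J^(3/2)
Z(u, c) = c + u + 3*√3 (Z(u, c) = (u + c) + 3^(3/2) = (c + u) + 3*√3 = c + u + 3*√3)
Z(6, -4)*(33 + (-2 - 19)*(-5 + 23)) = (-4 + 6 + 3*√3)*(33 + (-2 - 19)*(-5 + 23)) = (2 + 3*√3)*(33 - 21*18) = (2 + 3*√3)*(33 - 378) = (2 + 3*√3)*(-345) = -690 - 1035*√3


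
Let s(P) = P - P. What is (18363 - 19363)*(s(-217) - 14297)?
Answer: 14297000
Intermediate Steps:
s(P) = 0
(18363 - 19363)*(s(-217) - 14297) = (18363 - 19363)*(0 - 14297) = -1000*(-14297) = 14297000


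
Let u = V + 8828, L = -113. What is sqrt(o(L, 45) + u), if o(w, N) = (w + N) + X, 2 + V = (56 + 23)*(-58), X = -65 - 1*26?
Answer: sqrt(4085) ≈ 63.914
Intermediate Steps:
X = -91 (X = -65 - 26 = -91)
V = -4584 (V = -2 + (56 + 23)*(-58) = -2 + 79*(-58) = -2 - 4582 = -4584)
o(w, N) = -91 + N + w (o(w, N) = (w + N) - 91 = (N + w) - 91 = -91 + N + w)
u = 4244 (u = -4584 + 8828 = 4244)
sqrt(o(L, 45) + u) = sqrt((-91 + 45 - 113) + 4244) = sqrt(-159 + 4244) = sqrt(4085)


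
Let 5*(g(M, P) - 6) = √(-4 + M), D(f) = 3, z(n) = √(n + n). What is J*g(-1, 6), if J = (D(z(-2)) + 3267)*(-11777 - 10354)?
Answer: -434210220 - 14473674*I*√5 ≈ -4.3421e+8 - 3.2364e+7*I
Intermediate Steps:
z(n) = √2*√n (z(n) = √(2*n) = √2*√n)
g(M, P) = 6 + √(-4 + M)/5
J = -72368370 (J = (3 + 3267)*(-11777 - 10354) = 3270*(-22131) = -72368370)
J*g(-1, 6) = -72368370*(6 + √(-4 - 1)/5) = -72368370*(6 + √(-5)/5) = -72368370*(6 + (I*√5)/5) = -72368370*(6 + I*√5/5) = -434210220 - 14473674*I*√5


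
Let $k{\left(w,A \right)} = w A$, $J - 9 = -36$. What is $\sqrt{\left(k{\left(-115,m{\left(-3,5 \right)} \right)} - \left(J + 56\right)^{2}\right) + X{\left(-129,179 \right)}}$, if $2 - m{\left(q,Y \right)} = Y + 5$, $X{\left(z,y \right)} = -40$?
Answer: $\sqrt{39} \approx 6.245$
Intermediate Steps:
$J = -27$ ($J = 9 - 36 = -27$)
$m{\left(q,Y \right)} = -3 - Y$ ($m{\left(q,Y \right)} = 2 - \left(Y + 5\right) = 2 - \left(5 + Y\right) = -3 - Y$)
$k{\left(w,A \right)} = A w$
$\sqrt{\left(k{\left(-115,m{\left(-3,5 \right)} \right)} - \left(J + 56\right)^{2}\right) + X{\left(-129,179 \right)}} = \sqrt{\left(\left(-3 - 5\right) \left(-115\right) - \left(-27 + 56\right)^{2}\right) - 40} = \sqrt{\left(\left(-3 - 5\right) \left(-115\right) - 29^{2}\right) - 40} = \sqrt{\left(\left(-8\right) \left(-115\right) - 841\right) - 40} = \sqrt{\left(920 - 841\right) - 40} = \sqrt{79 - 40} = \sqrt{39}$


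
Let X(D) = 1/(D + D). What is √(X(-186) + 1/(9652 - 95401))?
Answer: I*√8478832537/1772146 ≈ 0.05196*I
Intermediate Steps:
X(D) = 1/(2*D)
√(X(-186) + 1/(9652 - 95401)) = √((½)/(-186) + 1/(9652 - 95401)) = √((½)*(-1/186) + 1/(-85749)) = √(-1/372 - 1/85749) = √(-9569/3544292) = I*√8478832537/1772146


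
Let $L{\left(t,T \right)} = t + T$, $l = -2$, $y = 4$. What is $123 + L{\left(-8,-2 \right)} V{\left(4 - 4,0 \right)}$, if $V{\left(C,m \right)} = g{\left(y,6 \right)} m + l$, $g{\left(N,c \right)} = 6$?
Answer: $143$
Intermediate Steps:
$V{\left(C,m \right)} = -2 + 6 m$ ($V{\left(C,m \right)} = 6 m - 2 = -2 + 6 m$)
$L{\left(t,T \right)} = T + t$
$123 + L{\left(-8,-2 \right)} V{\left(4 - 4,0 \right)} = 123 + \left(-2 - 8\right) \left(-2 + 6 \cdot 0\right) = 123 - 10 \left(-2 + 0\right) = 123 - -20 = 123 + 20 = 143$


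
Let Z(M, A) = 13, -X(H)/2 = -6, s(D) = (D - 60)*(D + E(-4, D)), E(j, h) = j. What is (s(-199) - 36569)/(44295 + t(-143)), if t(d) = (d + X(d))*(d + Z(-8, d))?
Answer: 16008/61325 ≈ 0.26104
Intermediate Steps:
s(D) = (-60 + D)*(-4 + D) (s(D) = (D - 60)*(D - 4) = (-60 + D)*(-4 + D))
X(H) = 12 (X(H) = -2*(-6) = 12)
t(d) = (12 + d)*(13 + d) (t(d) = (d + 12)*(d + 13) = (12 + d)*(13 + d))
(s(-199) - 36569)/(44295 + t(-143)) = ((240 + (-199)² - 64*(-199)) - 36569)/(44295 + (156 + (-143)² + 25*(-143))) = ((240 + 39601 + 12736) - 36569)/(44295 + (156 + 20449 - 3575)) = (52577 - 36569)/(44295 + 17030) = 16008/61325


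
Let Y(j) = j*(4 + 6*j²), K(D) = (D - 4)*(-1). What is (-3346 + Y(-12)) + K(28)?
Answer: -13786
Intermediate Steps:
K(D) = 4 - D (K(D) = (-4 + D)*(-1) = 4 - D)
(-3346 + Y(-12)) + K(28) = (-3346 + (4*(-12) + 6*(-12)³)) + (4 - 1*28) = (-3346 + (-48 + 6*(-1728))) + (4 - 28) = (-3346 + (-48 - 10368)) - 24 = (-3346 - 10416) - 24 = -13762 - 24 = -13786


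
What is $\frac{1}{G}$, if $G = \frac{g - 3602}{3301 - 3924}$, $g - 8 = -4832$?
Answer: $\frac{623}{8426} \approx 0.073938$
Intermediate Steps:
$g = -4824$ ($g = 8 - 4832 = -4824$)
$G = \frac{8426}{623}$ ($G = \frac{-4824 - 3602}{3301 - 3924} = - \frac{8426}{-623} = \left(-8426\right) \left(- \frac{1}{623}\right) = \frac{8426}{623} \approx 13.525$)
$\frac{1}{G} = \frac{1}{\frac{8426}{623}} = \frac{623}{8426}$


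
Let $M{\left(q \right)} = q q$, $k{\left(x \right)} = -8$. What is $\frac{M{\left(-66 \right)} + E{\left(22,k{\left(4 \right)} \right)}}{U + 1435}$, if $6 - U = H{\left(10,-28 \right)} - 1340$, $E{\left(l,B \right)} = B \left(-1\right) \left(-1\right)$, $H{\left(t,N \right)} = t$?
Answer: $\frac{4348}{2771} \approx 1.5691$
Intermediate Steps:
$E{\left(l,B \right)} = B$ ($E{\left(l,B \right)} = - B \left(-1\right) = B$)
$M{\left(q \right)} = q^{2}$
$U = 1336$ ($U = 6 - \left(10 - 1340\right) = 6 - -1330 = 6 + 1330 = 1336$)
$\frac{M{\left(-66 \right)} + E{\left(22,k{\left(4 \right)} \right)}}{U + 1435} = \frac{\left(-66\right)^{2} - 8}{1336 + 1435} = \frac{4356 - 8}{2771} = 4348 \cdot \frac{1}{2771} = \frac{4348}{2771}$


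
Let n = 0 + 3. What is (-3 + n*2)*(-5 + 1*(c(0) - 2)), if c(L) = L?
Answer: -21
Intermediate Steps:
n = 3
(-3 + n*2)*(-5 + 1*(c(0) - 2)) = (-3 + 3*2)*(-5 + 1*(0 - 2)) = (-3 + 6)*(-5 + 1*(-2)) = 3*(-5 - 2) = 3*(-7) = -21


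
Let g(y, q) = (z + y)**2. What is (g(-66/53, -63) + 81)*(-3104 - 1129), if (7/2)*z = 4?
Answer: -47199495045/137641 ≈ -3.4292e+5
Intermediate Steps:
z = 8/7 (z = (2/7)*4 = 8/7 ≈ 1.1429)
g(y, q) = (8/7 + y)**2
(g(-66/53, -63) + 81)*(-3104 - 1129) = ((8 + 7*(-66/53))**2/49 + 81)*(-3104 - 1129) = ((8 + 7*(-66*1/53))**2/49 + 81)*(-4233) = ((8 + 7*(-66/53))**2/49 + 81)*(-4233) = ((8 - 462/53)**2/49 + 81)*(-4233) = ((-38/53)**2/49 + 81)*(-4233) = ((1/49)*(1444/2809) + 81)*(-4233) = (1444/137641 + 81)*(-4233) = (11150365/137641)*(-4233) = -47199495045/137641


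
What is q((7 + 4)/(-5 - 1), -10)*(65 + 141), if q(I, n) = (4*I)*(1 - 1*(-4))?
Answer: -22660/3 ≈ -7553.3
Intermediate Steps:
q(I, n) = 20*I (q(I, n) = (4*I)*(1 + 4) = (4*I)*5 = 20*I)
q((7 + 4)/(-5 - 1), -10)*(65 + 141) = (20*((7 + 4)/(-5 - 1)))*(65 + 141) = (20*(11/(-6)))*206 = (20*(11*(-⅙)))*206 = (20*(-11/6))*206 = -110/3*206 = -22660/3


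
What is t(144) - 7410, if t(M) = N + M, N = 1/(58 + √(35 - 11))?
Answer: -12134191/1670 - √6/1670 ≈ -7266.0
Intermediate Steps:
N = 1/(58 + 2*√6) (N = 1/(58 + √24) = 1/(58 + 2*√6) ≈ 0.015898)
t(M) = 29/1670 + M - √6/1670 (t(M) = (29/1670 - √6/1670) + M = 29/1670 + M - √6/1670)
t(144) - 7410 = (29/1670 + 144 - √6/1670) - 7410 = (240509/1670 - √6/1670) - 7410 = -12134191/1670 - √6/1670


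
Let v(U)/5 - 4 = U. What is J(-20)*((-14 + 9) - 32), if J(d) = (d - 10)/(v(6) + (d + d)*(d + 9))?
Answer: 111/49 ≈ 2.2653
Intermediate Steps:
v(U) = 20 + 5*U
J(d) = (-10 + d)/(50 + 2*d*(9 + d)) (J(d) = (d - 10)/((20 + 5*6) + (d + d)*(d + 9)) = (-10 + d)/((20 + 30) + (2*d)*(9 + d)) = (-10 + d)/(50 + 2*d*(9 + d)))
J(-20)*((-14 + 9) - 32) = ((-10 - 20)/(2*(25 + (-20)**2 + 9*(-20))))*((-14 + 9) - 32) = ((1/2)*(-30)/(25 + 400 - 180))*(-5 - 32) = ((1/2)*(-30)/245)*(-37) = ((1/2)*(1/245)*(-30))*(-37) = -3/49*(-37) = 111/49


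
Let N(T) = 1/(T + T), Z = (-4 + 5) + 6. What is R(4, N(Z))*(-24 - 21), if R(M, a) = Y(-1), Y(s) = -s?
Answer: -45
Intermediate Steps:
Z = 7 (Z = 1 + 6 = 7)
N(T) = 1/(2*T)
R(M, a) = 1 (R(M, a) = -1*(-1) = 1)
R(4, N(Z))*(-24 - 21) = 1*(-24 - 21) = 1*(-45) = -45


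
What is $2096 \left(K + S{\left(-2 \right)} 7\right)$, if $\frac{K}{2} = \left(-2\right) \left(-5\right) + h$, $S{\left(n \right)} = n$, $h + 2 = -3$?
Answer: $-8384$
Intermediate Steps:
$h = -5$ ($h = -2 - 3 = -5$)
$K = 10$ ($K = 2 \left(\left(-2\right) \left(-5\right) - 5\right) = 2 \left(10 - 5\right) = 2 \cdot 5 = 10$)
$2096 \left(K + S{\left(-2 \right)} 7\right) = 2096 \left(10 - 14\right) = 2096 \left(-4\right) = -8384$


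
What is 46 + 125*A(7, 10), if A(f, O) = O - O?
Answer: 46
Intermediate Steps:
A(f, O) = 0
46 + 125*A(7, 10) = 46 + 125*0 = 46 + 0 = 46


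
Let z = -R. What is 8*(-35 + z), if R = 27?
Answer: -496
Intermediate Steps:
z = -27 (z = -1*27 = -27)
8*(-35 + z) = 8*(-35 - 27) = 8*(-62) = -496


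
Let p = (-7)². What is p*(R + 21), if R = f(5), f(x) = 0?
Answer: 1029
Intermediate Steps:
p = 49
R = 0
p*(R + 21) = 49*(0 + 21) = 49*21 = 1029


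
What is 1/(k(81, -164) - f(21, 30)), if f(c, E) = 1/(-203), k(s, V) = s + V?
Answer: -203/16848 ≈ -0.012049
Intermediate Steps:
k(s, V) = V + s
f(c, E) = -1/203
1/(k(81, -164) - f(21, 30)) = 1/((-164 + 81) - 1*(-1/203)) = 1/(-83 + 1/203) = 1/(-16848/203) = -203/16848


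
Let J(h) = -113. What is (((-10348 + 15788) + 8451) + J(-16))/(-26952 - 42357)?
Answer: -13778/69309 ≈ -0.19879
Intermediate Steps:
(((-10348 + 15788) + 8451) + J(-16))/(-26952 - 42357) = (((-10348 + 15788) + 8451) - 113)/(-26952 - 42357) = ((5440 + 8451) - 113)/(-69309) = (13891 - 113)*(-1/69309) = 13778*(-1/69309) = -13778/69309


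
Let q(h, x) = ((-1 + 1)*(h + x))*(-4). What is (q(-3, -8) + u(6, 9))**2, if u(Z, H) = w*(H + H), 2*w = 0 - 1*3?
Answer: 729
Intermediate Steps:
w = -3/2 (w = (0 - 1*3)/2 = (0 - 3)/2 = (1/2)*(-3) = -3/2 ≈ -1.5000)
u(Z, H) = -3*H (u(Z, H) = -3*(H + H)/2 = -3*H)
q(h, x) = 0 (q(h, x) = (0*(h + x))*(-4) = 0*(-4) = 0)
(q(-3, -8) + u(6, 9))**2 = (0 - 3*9)**2 = (0 - 27)**2 = (-27)**2 = 729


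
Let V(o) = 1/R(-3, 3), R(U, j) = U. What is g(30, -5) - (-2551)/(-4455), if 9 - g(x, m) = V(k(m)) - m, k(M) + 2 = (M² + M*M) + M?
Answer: 16754/4455 ≈ 3.7607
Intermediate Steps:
k(M) = -2 + M + 2*M² (k(M) = -2 + ((M² + M*M) + M) = -2 + ((M² + M²) + M) = -2 + (2*M² + M) = -2 + (M + 2*M²) = -2 + M + 2*M²)
V(o) = -⅓ (V(o) = 1/(-3) = -⅓)
g(x, m) = 28/3 + m (g(x, m) = 9 - (-⅓ - m) = 9 + (⅓ + m) = 28/3 + m)
g(30, -5) - (-2551)/(-4455) = (28/3 - 5) - (-2551)/(-4455) = 13/3 - (-2551)*(-1)/4455 = 13/3 - 1*2551/4455 = 13/3 - 2551/4455 = 16754/4455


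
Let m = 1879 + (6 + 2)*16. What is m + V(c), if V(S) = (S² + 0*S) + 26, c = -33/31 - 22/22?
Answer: 1957809/961 ≈ 2037.3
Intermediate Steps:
c = -64/31 (c = -33*1/31 - 22*1/22 = -33/31 - 1 = -64/31 ≈ -2.0645)
V(S) = 26 + S² (V(S) = (S² + 0) + 26 = S² + 26 = 26 + S²)
m = 2007 (m = 1879 + 8*16 = 1879 + 128 = 2007)
m + V(c) = 2007 + (26 + (-64/31)²) = 2007 + (26 + 4096/961) = 2007 + 29082/961 = 1957809/961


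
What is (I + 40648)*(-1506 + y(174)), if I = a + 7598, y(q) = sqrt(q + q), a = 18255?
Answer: -100150506 + 133002*sqrt(87) ≈ -9.8910e+7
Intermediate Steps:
y(q) = sqrt(2)*sqrt(q) (y(q) = sqrt(2*q) = sqrt(2)*sqrt(q))
I = 25853 (I = 18255 + 7598 = 25853)
(I + 40648)*(-1506 + y(174)) = (25853 + 40648)*(-1506 + sqrt(2)*sqrt(174)) = 66501*(-1506 + 2*sqrt(87)) = -100150506 + 133002*sqrt(87)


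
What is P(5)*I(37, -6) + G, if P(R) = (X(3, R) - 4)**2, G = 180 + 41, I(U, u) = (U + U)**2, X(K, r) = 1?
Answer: 49505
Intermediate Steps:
I(U, u) = 4*U**2 (I(U, u) = (2*U)**2 = 4*U**2)
G = 221
P(R) = 9 (P(R) = (1 - 4)**2 = (-3)**2 = 9)
P(5)*I(37, -6) + G = 9*(4*37**2) + 221 = 9*(4*1369) + 221 = 9*5476 + 221 = 49284 + 221 = 49505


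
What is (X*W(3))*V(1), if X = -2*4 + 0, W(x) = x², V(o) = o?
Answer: -72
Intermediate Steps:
X = -8 (X = -8 + 0 = -8)
(X*W(3))*V(1) = -8*3²*1 = -8*9*1 = -72*1 = -72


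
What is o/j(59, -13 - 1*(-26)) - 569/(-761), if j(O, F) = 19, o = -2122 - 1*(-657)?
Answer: -1104054/14459 ≈ -76.358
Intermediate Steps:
o = -1465 (o = -2122 + 657 = -1465)
o/j(59, -13 - 1*(-26)) - 569/(-761) = -1465/19 - 569/(-761) = -1465*1/19 - 569*(-1/761) = -1465/19 + 569/761 = -1104054/14459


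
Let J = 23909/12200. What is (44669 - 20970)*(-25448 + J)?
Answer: -7357157635009/12200 ≈ -6.0305e+8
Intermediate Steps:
J = 23909/12200 (J = 23909*(1/12200) = 23909/12200 ≈ 1.9598)
(44669 - 20970)*(-25448 + J) = (44669 - 20970)*(-25448 + 23909/12200) = 23699*(-310441691/12200) = -7357157635009/12200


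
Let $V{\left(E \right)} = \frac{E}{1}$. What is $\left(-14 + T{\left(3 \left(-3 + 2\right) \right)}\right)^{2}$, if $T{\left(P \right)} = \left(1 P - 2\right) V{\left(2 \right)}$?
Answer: $576$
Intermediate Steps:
$V{\left(E \right)} = E$ ($V{\left(E \right)} = E 1 = E$)
$T{\left(P \right)} = -4 + 2 P$ ($T{\left(P \right)} = \left(1 P - 2\right) 2 = \left(P - 2\right) 2 = \left(-2 + P\right) 2 = -4 + 2 P$)
$\left(-14 + T{\left(3 \left(-3 + 2\right) \right)}\right)^{2} = \left(-14 + \left(-4 + 2 \cdot 3 \left(-3 + 2\right)\right)\right)^{2} = \left(-14 + \left(-4 + 2 \cdot 3 \left(-1\right)\right)\right)^{2} = \left(-14 + \left(-4 + 2 \left(-3\right)\right)\right)^{2} = \left(-14 - 10\right)^{2} = \left(-24\right)^{2} = 576$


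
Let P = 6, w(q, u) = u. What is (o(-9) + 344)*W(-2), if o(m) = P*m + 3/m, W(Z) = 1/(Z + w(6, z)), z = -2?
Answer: -869/12 ≈ -72.417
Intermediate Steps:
W(Z) = 1/(-2 + Z) (W(Z) = 1/(Z - 2) = 1/(-2 + Z))
o(m) = 3/m + 6*m (o(m) = 6*m + 3/m = 3/m + 6*m)
(o(-9) + 344)*W(-2) = ((3/(-9) + 6*(-9)) + 344)/(-2 - 2) = ((3*(-⅑) - 54) + 344)/(-4) = ((-⅓ - 54) + 344)*(-¼) = (-163/3 + 344)*(-¼) = (869/3)*(-¼) = -869/12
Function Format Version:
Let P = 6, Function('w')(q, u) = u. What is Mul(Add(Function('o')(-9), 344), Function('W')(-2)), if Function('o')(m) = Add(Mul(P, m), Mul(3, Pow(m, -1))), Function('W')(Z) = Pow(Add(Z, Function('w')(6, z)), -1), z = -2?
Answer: Rational(-869, 12) ≈ -72.417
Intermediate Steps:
Function('W')(Z) = Pow(Add(-2, Z), -1) (Function('W')(Z) = Pow(Add(Z, -2), -1) = Pow(Add(-2, Z), -1))
Function('o')(m) = Add(Mul(3, Pow(m, -1)), Mul(6, m)) (Function('o')(m) = Add(Mul(6, m), Mul(3, Pow(m, -1))) = Add(Mul(3, Pow(m, -1)), Mul(6, m)))
Mul(Add(Function('o')(-9), 344), Function('W')(-2)) = Mul(Add(Add(Mul(3, Pow(-9, -1)), Mul(6, -9)), 344), Pow(Add(-2, -2), -1)) = Mul(Add(Add(Mul(3, Rational(-1, 9)), -54), 344), Pow(-4, -1)) = Mul(Add(Add(Rational(-1, 3), -54), 344), Rational(-1, 4)) = Mul(Add(Rational(-163, 3), 344), Rational(-1, 4)) = Mul(Rational(869, 3), Rational(-1, 4)) = Rational(-869, 12)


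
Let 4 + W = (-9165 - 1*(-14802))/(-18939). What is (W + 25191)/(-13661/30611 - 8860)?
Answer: -4867260791372/1712256814873 ≈ -2.8426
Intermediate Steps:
W = -27131/6313 (W = -4 + (-9165 - 1*(-14802))/(-18939) = -4 + (-9165 + 14802)*(-1/18939) = -4 + 5637*(-1/18939) = -4 - 1879/6313 = -27131/6313 ≈ -4.2976)
(W + 25191)/(-13661/30611 - 8860) = (-27131/6313 + 25191)/(-13661/30611 - 8860) = 159003652/(6313*(-13661*1/30611 - 8860)) = 159003652/(6313*(-13661/30611 - 8860)) = 159003652/(6313*(-271227121/30611)) = (159003652/6313)*(-30611/271227121) = -4867260791372/1712256814873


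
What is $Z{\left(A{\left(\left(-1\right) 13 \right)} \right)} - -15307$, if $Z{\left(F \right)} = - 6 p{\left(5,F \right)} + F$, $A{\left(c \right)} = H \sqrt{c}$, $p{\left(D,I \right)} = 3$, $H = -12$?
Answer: $15289 - 12 i \sqrt{13} \approx 15289.0 - 43.267 i$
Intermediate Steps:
$A{\left(c \right)} = - 12 \sqrt{c}$
$Z{\left(F \right)} = -18 + F$ ($Z{\left(F \right)} = \left(-6\right) 3 + F = -18 + F$)
$Z{\left(A{\left(\left(-1\right) 13 \right)} \right)} - -15307 = \left(-18 - 12 \sqrt{\left(-1\right) 13}\right) - -15307 = \left(-18 - 12 \sqrt{-13}\right) + 15307 = \left(-18 - 12 i \sqrt{13}\right) + 15307 = 15289 - 12 i \sqrt{13}$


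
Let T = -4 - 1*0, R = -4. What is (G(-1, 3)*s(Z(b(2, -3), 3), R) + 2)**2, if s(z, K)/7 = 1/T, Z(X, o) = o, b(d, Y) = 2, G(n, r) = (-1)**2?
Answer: 1/16 ≈ 0.062500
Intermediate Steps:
G(n, r) = 1
T = -4 (T = -4 + 0 = -4)
s(z, K) = -7/4 (s(z, K) = 7/(-4) = 7*(-1/4) = -7/4)
(G(-1, 3)*s(Z(b(2, -3), 3), R) + 2)**2 = (1*(-7/4) + 2)**2 = (-7/4 + 2)**2 = (1/4)**2 = 1/16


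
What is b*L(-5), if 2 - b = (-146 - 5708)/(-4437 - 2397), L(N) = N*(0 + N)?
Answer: 97675/3417 ≈ 28.585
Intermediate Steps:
L(N) = N² (L(N) = N*N = N²)
b = 3907/3417 (b = 2 - (-146 - 5708)/(-4437 - 2397) = 2 - (-5854)/(-6834) = 2 - (-5854)*(-1)/6834 = 2 - 1*2927/3417 = 2 - 2927/3417 = 3907/3417 ≈ 1.1434)
b*L(-5) = (3907/3417)*(-5)² = (3907/3417)*25 = 97675/3417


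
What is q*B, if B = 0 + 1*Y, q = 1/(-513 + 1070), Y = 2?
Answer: 2/557 ≈ 0.0035907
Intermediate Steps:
q = 1/557 ≈ 0.0017953
B = 2 (B = 0 + 1*2 = 0 + 2 = 2)
q*B = (1/557)*2 = 2/557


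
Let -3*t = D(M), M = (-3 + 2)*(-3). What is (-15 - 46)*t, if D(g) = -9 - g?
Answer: -244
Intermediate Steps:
M = 3 (M = -1*(-3) = 3)
t = 4 (t = -(-9 - 1*3)/3 = -(-9 - 3)/3 = -1/3*(-12) = 4)
(-15 - 46)*t = (-15 - 46)*4 = -61*4 = -244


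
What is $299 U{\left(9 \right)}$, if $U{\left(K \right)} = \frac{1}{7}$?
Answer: $\frac{299}{7} \approx 42.714$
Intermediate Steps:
$U{\left(K \right)} = \frac{1}{7}$
$299 U{\left(9 \right)} = 299 \cdot \frac{1}{7} = \frac{299}{7}$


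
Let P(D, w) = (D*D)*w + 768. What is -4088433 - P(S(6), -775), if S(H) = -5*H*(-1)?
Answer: -3391701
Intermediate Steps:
S(H) = 5*H
P(D, w) = 768 + w*D² (P(D, w) = D²*w + 768 = w*D² + 768 = 768 + w*D²)
-4088433 - P(S(6), -775) = -4088433 - (768 - 775*(5*6)²) = -4088433 - (768 - 775*30²) = -4088433 - (768 - 775*900) = -4088433 - (768 - 697500) = -4088433 - 1*(-696732) = -4088433 + 696732 = -3391701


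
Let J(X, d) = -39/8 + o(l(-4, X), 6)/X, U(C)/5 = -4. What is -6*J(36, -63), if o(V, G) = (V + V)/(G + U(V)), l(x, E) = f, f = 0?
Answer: 117/4 ≈ 29.250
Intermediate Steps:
U(C) = -20 (U(C) = 5*(-4) = -20)
l(x, E) = 0
o(V, G) = 2*V/(-20 + G) (o(V, G) = (V + V)/(G - 20) = (2*V)/(-20 + G) = 2*V/(-20 + G))
J(X, d) = -39/8 (J(X, d) = -39/8 + (2*0/(-20 + 6))/X = -39*⅛ + (2*0/(-14))/X = -39/8 + (2*0*(-1/14))/X = -39/8 + 0/X = -39/8 + 0 = -39/8)
-6*J(36, -63) = -6*(-39/8) = 117/4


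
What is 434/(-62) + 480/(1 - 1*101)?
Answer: -59/5 ≈ -11.800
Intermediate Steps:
434/(-62) + 480/(1 - 1*101) = 434*(-1/62) + 480/(1 - 101) = -7 + 480/(-100) = -7 + 480*(-1/100) = -7 - 24/5 = -59/5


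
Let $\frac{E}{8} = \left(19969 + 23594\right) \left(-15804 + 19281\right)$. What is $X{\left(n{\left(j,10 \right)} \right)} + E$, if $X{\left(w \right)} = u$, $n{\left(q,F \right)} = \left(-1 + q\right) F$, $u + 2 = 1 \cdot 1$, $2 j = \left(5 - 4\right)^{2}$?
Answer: $1211748407$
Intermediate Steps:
$j = \frac{1}{2}$ ($j = \frac{\left(5 - 4\right)^{2}}{2} = \frac{1^{2}}{2} = \frac{1}{2} \cdot 1 = \frac{1}{2} \approx 0.5$)
$u = -1$ ($u = -2 + 1 \cdot 1 = -2 + 1 = -1$)
$n{\left(q,F \right)} = F \left(-1 + q\right)$
$X{\left(w \right)} = -1$
$E = 1211748408$ ($E = 8 \left(19969 + 23594\right) \left(-15804 + 19281\right) = 8 \cdot 43563 \cdot 3477 = 8 \cdot 151468551 = 1211748408$)
$X{\left(n{\left(j,10 \right)} \right)} + E = -1 + 1211748408 = 1211748407$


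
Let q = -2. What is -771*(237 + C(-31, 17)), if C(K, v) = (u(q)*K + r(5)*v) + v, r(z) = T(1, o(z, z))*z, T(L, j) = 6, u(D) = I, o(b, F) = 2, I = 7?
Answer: -421737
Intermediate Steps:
u(D) = 7
r(z) = 6*z
C(K, v) = 7*K + 31*v (C(K, v) = (7*K + (6*5)*v) + v = (7*K + 30*v) + v = 7*K + 31*v)
-771*(237 + C(-31, 17)) = -771*(237 + (7*(-31) + 31*17)) = -771*(237 + (-217 + 527)) = -771*(237 + 310) = -771*547 = -421737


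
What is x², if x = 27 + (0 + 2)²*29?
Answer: 20449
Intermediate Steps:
x = 143 (x = 27 + 2²*29 = 27 + 4*29 = 27 + 116 = 143)
x² = 143² = 20449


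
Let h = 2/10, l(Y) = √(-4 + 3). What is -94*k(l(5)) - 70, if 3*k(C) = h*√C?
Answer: -70 - 94*√I/15 ≈ -74.431 - 4.4312*I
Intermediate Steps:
l(Y) = I (l(Y) = √(-1) = I)
h = ⅕ (h = 2*(⅒) = ⅕ ≈ 0.20000)
k(C) = √C/15 (k(C) = (√C/5)/3 = √C/15)
-94*k(l(5)) - 70 = -94*√I/15 - 70 = -70 - 94*√I/15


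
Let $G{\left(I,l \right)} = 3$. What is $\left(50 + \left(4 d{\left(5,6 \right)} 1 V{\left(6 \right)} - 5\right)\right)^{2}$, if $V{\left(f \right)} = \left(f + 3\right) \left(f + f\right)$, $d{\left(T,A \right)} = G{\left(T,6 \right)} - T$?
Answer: $670761$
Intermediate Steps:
$d{\left(T,A \right)} = 3 - T$
$V{\left(f \right)} = 2 f \left(3 + f\right)$ ($V{\left(f \right)} = \left(3 + f\right) 2 f = 2 f \left(3 + f\right)$)
$\left(50 + \left(4 d{\left(5,6 \right)} 1 V{\left(6 \right)} - 5\right)\right)^{2} = \left(50 + \left(4 \left(3 - 5\right) 1 \cdot 2 \cdot 6 \left(3 + 6\right) - 5\right)\right)^{2} = \left(50 + \left(4 \left(3 - 5\right) 1 \cdot 2 \cdot 6 \cdot 9 - 5\right)\right)^{2} = \left(50 + \left(4 \left(-2\right) 1 \cdot 108 - 5\right)\right)^{2} = \left(50 + \left(\left(-8\right) 1 \cdot 108 - 5\right)\right)^{2} = \left(50 - 869\right)^{2} = \left(-819\right)^{2} = 670761$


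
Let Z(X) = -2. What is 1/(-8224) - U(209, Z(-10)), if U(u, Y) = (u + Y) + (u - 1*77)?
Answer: -2787937/8224 ≈ -339.00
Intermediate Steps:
U(u, Y) = -77 + Y + 2*u (U(u, Y) = (Y + u) + (u - 77) = (Y + u) + (-77 + u) = -77 + Y + 2*u)
1/(-8224) - U(209, Z(-10)) = 1/(-8224) - (-77 - 2 + 2*209) = -1/8224 - (-77 - 2 + 418) = -1/8224 - 1*339 = -1/8224 - 339 = -2787937/8224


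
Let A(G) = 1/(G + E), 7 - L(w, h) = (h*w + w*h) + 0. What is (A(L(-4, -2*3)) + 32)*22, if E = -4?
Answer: 31658/45 ≈ 703.51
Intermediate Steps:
L(w, h) = 7 - 2*h*w (L(w, h) = 7 - ((h*w + w*h) + 0) = 7 - ((h*w + h*w) + 0) = 7 - (2*h*w + 0) = 7 - 2*h*w)
A(G) = 1/(-4 + G) (A(G) = 1/(G - 4) = 1/(-4 + G))
(A(L(-4, -2*3)) + 32)*22 = (1/(-4 + (7 - 2*(-2*3)*(-4))) + 32)*22 = (1/(-4 + (7 - 2*(-6)*(-4))) + 32)*22 = (1/(-4 + (7 - 48)) + 32)*22 = (1/(-4 - 41) + 32)*22 = (1/(-45) + 32)*22 = (-1/45 + 32)*22 = (1439/45)*22 = 31658/45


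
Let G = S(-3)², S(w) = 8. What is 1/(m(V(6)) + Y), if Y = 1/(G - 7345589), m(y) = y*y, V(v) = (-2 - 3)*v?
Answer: 7345525/6610972499 ≈ 0.0011111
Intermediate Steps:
G = 64 (G = 8² = 64)
V(v) = -5*v
m(y) = y²
Y = -1/7345525 (Y = 1/(64 - 7345589) = 1/(-7345525) = -1/7345525 ≈ -1.3614e-7)
1/(m(V(6)) + Y) = 1/((-5*6)² - 1/7345525) = 1/((-30)² - 1/7345525) = 1/(900 - 1/7345525) = 1/(6610972499/7345525) = 7345525/6610972499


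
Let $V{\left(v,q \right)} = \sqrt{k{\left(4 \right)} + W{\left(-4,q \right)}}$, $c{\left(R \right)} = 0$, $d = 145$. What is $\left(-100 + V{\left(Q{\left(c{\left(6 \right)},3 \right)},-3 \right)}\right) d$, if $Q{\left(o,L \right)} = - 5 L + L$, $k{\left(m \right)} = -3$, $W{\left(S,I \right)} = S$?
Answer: $-14500 + 145 i \sqrt{7} \approx -14500.0 + 383.63 i$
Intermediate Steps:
$Q{\left(o,L \right)} = - 4 L$
$V{\left(v,q \right)} = i \sqrt{7}$ ($V{\left(v,q \right)} = \sqrt{-3 - 4} = \sqrt{-7} = i \sqrt{7}$)
$\left(-100 + V{\left(Q{\left(c{\left(6 \right)},3 \right)},-3 \right)}\right) d = \left(-100 + i \sqrt{7}\right) 145 = -14500 + 145 i \sqrt{7}$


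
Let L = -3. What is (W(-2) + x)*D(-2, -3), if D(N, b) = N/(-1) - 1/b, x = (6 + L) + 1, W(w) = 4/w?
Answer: 14/3 ≈ 4.6667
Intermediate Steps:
x = 4 (x = (6 - 3) + 1 = 3 + 1 = 4)
D(N, b) = -N - 1/b (D(N, b) = N*(-1) - 1/b = -N - 1/b)
(W(-2) + x)*D(-2, -3) = (4/(-2) + 4)*(-1*(-2) - 1/(-3)) = (4*(-1/2) + 4)*(2 - 1*(-1/3)) = (-2 + 4)*(2 + 1/3) = 2*(7/3) = 14/3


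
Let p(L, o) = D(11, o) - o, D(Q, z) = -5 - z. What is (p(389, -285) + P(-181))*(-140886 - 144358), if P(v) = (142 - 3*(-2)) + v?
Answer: -151749808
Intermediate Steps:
p(L, o) = -5 - 2*o (p(L, o) = (-5 - o) - o = -5 - 2*o)
P(v) = 148 + v (P(v) = (142 + 6) + v = 148 + v)
(p(389, -285) + P(-181))*(-140886 - 144358) = ((-5 - 2*(-285)) + (148 - 181))*(-140886 - 144358) = ((-5 + 570) - 33)*(-285244) = (565 - 33)*(-285244) = 532*(-285244) = -151749808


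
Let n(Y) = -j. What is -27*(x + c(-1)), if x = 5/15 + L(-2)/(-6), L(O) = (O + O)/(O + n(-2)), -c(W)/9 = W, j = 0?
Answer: -243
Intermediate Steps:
n(Y) = 0 (n(Y) = -1*0 = 0)
c(W) = -9*W
L(O) = 2 (L(O) = (O + O)/(O + 0) = (2*O)/O = 2)
x = 0 (x = 5/15 + 2/(-6) = 5*(1/15) + 2*(-⅙) = ⅓ - ⅓ = 0)
-27*(x + c(-1)) = -27*(0 - 9*(-1)) = -27*(0 + 9) = -27*9 = -243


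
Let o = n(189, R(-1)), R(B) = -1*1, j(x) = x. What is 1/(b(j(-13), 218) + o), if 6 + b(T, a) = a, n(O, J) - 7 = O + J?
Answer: 1/407 ≈ 0.0024570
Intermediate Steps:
R(B) = -1
n(O, J) = 7 + J + O (n(O, J) = 7 + (O + J) = 7 + (J + O) = 7 + J + O)
o = 195 (o = 7 - 1 + 189 = 195)
b(T, a) = -6 + a
1/(b(j(-13), 218) + o) = 1/((-6 + 218) + 195) = 1/(212 + 195) = 1/407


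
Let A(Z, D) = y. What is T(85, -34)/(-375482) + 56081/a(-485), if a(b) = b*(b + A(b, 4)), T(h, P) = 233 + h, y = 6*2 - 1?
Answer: 10492150511/43159778490 ≈ 0.24310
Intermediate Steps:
y = 11 (y = 12 - 1 = 11)
A(Z, D) = 11
a(b) = b*(11 + b) (a(b) = b*(b + 11) = b*(11 + b))
T(85, -34)/(-375482) + 56081/a(-485) = (233 + 85)/(-375482) + 56081/((-485*(11 - 485))) = 318*(-1/375482) + 56081/((-485*(-474))) = -159/187741 + 56081/229890 = 10492150511/43159778490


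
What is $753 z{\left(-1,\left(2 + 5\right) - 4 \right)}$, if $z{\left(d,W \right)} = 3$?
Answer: $2259$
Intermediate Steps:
$753 z{\left(-1,\left(2 + 5\right) - 4 \right)} = 753 \cdot 3 = 2259$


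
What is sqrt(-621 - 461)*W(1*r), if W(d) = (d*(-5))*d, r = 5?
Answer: -125*I*sqrt(1082) ≈ -4111.7*I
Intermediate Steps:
W(d) = -5*d**2 (W(d) = (-5*d)*d = -5*d**2)
sqrt(-621 - 461)*W(1*r) = sqrt(-621 - 461)*(-5*(1*5)**2) = sqrt(-1082)*(-5*5**2) = (I*sqrt(1082))*(-5*25) = (I*sqrt(1082))*(-125) = -125*I*sqrt(1082)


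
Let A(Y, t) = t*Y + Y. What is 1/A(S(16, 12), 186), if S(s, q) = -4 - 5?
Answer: -1/1683 ≈ -0.00059418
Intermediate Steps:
S(s, q) = -9
A(Y, t) = Y + Y*t (A(Y, t) = Y*t + Y = Y + Y*t)
1/A(S(16, 12), 186) = 1/(-9*(1 + 186)) = 1/(-9*187) = 1/(-1683) = -1/1683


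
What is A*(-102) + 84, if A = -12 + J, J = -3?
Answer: 1614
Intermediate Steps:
A = -15 (A = -12 - 3 = -15)
A*(-102) + 84 = -15*(-102) + 84 = 1530 + 84 = 1614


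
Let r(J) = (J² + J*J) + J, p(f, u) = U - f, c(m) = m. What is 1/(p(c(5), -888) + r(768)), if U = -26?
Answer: 1/1180385 ≈ 8.4718e-7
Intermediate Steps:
p(f, u) = -26 - f
r(J) = J + 2*J² (r(J) = (J² + J²) + J = 2*J² + J = J + 2*J²)
1/(p(c(5), -888) + r(768)) = 1/((-26 - 1*5) + 768*(1 + 2*768)) = 1/((-26 - 5) + 768*(1 + 1536)) = 1/(-31 + 768*1537) = 1/(-31 + 1180416) = 1/1180385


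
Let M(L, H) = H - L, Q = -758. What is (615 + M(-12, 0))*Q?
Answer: -475266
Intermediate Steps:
(615 + M(-12, 0))*Q = (615 + (0 - 1*(-12)))*(-758) = (615 + (0 + 12))*(-758) = (615 + 12)*(-758) = 627*(-758) = -475266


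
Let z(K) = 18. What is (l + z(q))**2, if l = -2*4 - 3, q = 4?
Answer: 49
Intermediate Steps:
l = -11 (l = -8 - 3 = -11)
(l + z(q))**2 = (-11 + 18)**2 = 7**2 = 49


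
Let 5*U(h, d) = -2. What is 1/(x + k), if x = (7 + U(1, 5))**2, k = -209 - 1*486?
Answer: -25/16286 ≈ -0.0015351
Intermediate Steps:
U(h, d) = -2/5 (U(h, d) = (1/5)*(-2) = -2/5)
k = -695 (k = -209 - 486 = -695)
x = 1089/25 (x = (7 - 2/5)**2 = (33/5)**2 = 1089/25 ≈ 43.560)
1/(x + k) = 1/(1089/25 - 695) = 1/(-16286/25) = -25/16286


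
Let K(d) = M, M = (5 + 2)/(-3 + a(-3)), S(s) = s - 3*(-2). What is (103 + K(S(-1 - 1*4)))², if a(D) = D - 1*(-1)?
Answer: 258064/25 ≈ 10323.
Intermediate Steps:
S(s) = 6 + s (S(s) = s - 1*(-6) = s + 6 = 6 + s)
a(D) = 1 + D (a(D) = D + 1 = 1 + D)
M = -7/5 (M = (5 + 2)/(-3 + (1 - 3)) = 7/(-3 - 2) = 7/(-5) = 7*(-⅕) = -7/5 ≈ -1.4000)
K(d) = -7/5
(103 + K(S(-1 - 1*4)))² = (103 - 7/5)² = (508/5)² = 258064/25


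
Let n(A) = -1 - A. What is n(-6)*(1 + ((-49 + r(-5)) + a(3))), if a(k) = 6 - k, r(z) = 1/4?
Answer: -895/4 ≈ -223.75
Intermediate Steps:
r(z) = 1/4
n(-6)*(1 + ((-49 + r(-5)) + a(3))) = (-1 - 1*(-6))*(1 + ((-49 + 1/4) + (6 - 1*3))) = (-1 + 6)*(1 + (-195/4 + (6 - 3))) = 5*(1 + (-195/4 + 3)) = 5*(1 - 183/4) = 5*(-179/4) = -895/4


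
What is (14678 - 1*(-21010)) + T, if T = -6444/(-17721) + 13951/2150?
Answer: 844183261/23650 ≈ 35695.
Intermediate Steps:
T = 162061/23650 (T = -6444*(-1/17721) + 13951*(1/2150) = 4/11 + 13951/2150 = 162061/23650 ≈ 6.8525)
(14678 - 1*(-21010)) + T = (14678 - 1*(-21010)) + 162061/23650 = (14678 + 21010) + 162061/23650 = 35688 + 162061/23650 = 844183261/23650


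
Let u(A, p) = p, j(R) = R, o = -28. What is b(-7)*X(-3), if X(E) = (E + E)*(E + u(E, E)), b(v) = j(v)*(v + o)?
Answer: 8820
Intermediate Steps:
b(v) = v*(-28 + v) (b(v) = v*(v - 28) = v*(-28 + v))
X(E) = 4*E² (X(E) = (E + E)*(E + E) = (2*E)*(2*E) = 4*E²)
b(-7)*X(-3) = (-7*(-28 - 7))*(4*(-3)²) = (-7*(-35))*(4*9) = 245*36 = 8820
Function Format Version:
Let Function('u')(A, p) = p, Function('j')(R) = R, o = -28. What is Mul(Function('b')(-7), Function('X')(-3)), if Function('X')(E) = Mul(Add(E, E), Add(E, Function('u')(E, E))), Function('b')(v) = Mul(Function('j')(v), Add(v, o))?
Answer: 8820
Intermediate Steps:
Function('b')(v) = Mul(v, Add(-28, v)) (Function('b')(v) = Mul(v, Add(v, -28)) = Mul(v, Add(-28, v)))
Function('X')(E) = Mul(4, Pow(E, 2)) (Function('X')(E) = Mul(Add(E, E), Add(E, E)) = Mul(Mul(2, E), Mul(2, E)) = Mul(4, Pow(E, 2)))
Mul(Function('b')(-7), Function('X')(-3)) = Mul(Mul(-7, Add(-28, -7)), Mul(4, Pow(-3, 2))) = Mul(Mul(-7, -35), Mul(4, 9)) = Mul(245, 36) = 8820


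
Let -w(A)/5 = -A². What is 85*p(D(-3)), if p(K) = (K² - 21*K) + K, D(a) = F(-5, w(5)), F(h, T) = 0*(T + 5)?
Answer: 0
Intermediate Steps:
w(A) = 5*A² (w(A) = -(-5)*A² = 5*A²)
F(h, T) = 0 (F(h, T) = 0*(5 + T) = 0)
D(a) = 0
p(K) = K² - 20*K
85*p(D(-3)) = 85*(0*(-20 + 0)) = 85*(0*(-20)) = 85*0 = 0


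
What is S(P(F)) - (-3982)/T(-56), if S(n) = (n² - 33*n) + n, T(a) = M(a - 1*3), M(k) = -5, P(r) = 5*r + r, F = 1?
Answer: -4762/5 ≈ -952.40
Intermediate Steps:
P(r) = 6*r
T(a) = -5
S(n) = n² - 32*n
S(P(F)) - (-3982)/T(-56) = (6*1)*(-32 + 6*1) - (-3982)/(-5) = 6*(-32 + 6) - (-3982)*(-1)/5 = 6*(-26) - 1*3982/5 = -156 - 3982/5 = -4762/5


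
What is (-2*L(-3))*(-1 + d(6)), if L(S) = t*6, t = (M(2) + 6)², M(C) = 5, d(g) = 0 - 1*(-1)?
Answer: 0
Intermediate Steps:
d(g) = 1 (d(g) = 0 + 1 = 1)
t = 121 (t = (5 + 6)² = 11² = 121)
L(S) = 726 (L(S) = 121*6 = 726)
(-2*L(-3))*(-1 + d(6)) = (-2*726)*(-1 + 1) = -1452*0 = 0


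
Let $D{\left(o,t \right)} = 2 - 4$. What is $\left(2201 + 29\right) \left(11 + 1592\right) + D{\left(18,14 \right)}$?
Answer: $3574688$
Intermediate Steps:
$D{\left(o,t \right)} = -2$ ($D{\left(o,t \right)} = 2 - 4 = -2$)
$\left(2201 + 29\right) \left(11 + 1592\right) + D{\left(18,14 \right)} = \left(2201 + 29\right) \left(11 + 1592\right) - 2 = 2230 \cdot 1603 - 2 = 3574690 - 2 = 3574688$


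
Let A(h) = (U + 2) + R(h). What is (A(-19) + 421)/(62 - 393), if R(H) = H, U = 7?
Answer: -411/331 ≈ -1.2417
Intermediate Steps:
A(h) = 9 + h (A(h) = (7 + 2) + h = 9 + h)
(A(-19) + 421)/(62 - 393) = ((9 - 19) + 421)/(62 - 393) = (-10 + 421)/(-331) = 411*(-1/331) = -411/331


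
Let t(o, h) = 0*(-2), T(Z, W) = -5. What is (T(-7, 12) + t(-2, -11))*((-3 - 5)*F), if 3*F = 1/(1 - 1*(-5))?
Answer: 20/9 ≈ 2.2222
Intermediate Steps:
F = 1/18 (F = (1/(1 - 1*(-5)))/3 = (1/(1 + 5))/3 = (1/6)/3 = (1*(1/6))/3 = (1/3)*(1/6) = 1/18 ≈ 0.055556)
t(o, h) = 0
(T(-7, 12) + t(-2, -11))*((-3 - 5)*F) = (-5 + 0)*((-3 - 5)*(1/18)) = -(-40)/18 = -5*(-4/9) = 20/9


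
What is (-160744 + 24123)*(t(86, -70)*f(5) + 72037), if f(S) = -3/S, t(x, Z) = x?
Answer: -49173586667/5 ≈ -9.8347e+9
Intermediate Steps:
(-160744 + 24123)*(t(86, -70)*f(5) + 72037) = (-160744 + 24123)*(86*(-3/5) + 72037) = -136621*(86*(-3*⅕) + 72037) = -136621*(86*(-⅗) + 72037) = -136621*(-258/5 + 72037) = -136621*359927/5 = -49173586667/5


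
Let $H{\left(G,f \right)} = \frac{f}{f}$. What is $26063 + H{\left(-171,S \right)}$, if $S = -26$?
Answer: $26064$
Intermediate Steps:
$H{\left(G,f \right)} = 1$
$26063 + H{\left(-171,S \right)} = 26063 + 1 = 26064$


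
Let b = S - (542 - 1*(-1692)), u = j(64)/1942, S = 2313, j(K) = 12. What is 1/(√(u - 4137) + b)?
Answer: 76709/10077032 - I*√3900527391/10077032 ≈ 0.0076123 - 0.0061977*I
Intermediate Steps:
u = 6/971 (u = 12/1942 = 12*(1/1942) = 6/971 ≈ 0.0061792)
b = 79 (b = 2313 - (542 - 1*(-1692)) = 2313 - (542 + 1692) = 2313 - 1*2234 = 2313 - 2234 = 79)
1/(√(u - 4137) + b) = 1/(√(6/971 - 4137) + 79) = 1/(√(-4017021/971) + 79) = 1/(I*√3900527391/971 + 79) = 1/(79 + I*√3900527391/971)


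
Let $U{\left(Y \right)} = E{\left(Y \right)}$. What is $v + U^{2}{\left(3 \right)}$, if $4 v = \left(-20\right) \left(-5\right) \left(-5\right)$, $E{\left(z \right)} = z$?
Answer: $-116$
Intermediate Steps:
$U{\left(Y \right)} = Y$
$v = -125$ ($v = \frac{\left(-20\right) \left(-5\right) \left(-5\right)}{4} = \frac{100 \left(-5\right)}{4} = \frac{1}{4} \left(-500\right) = -125$)
$v + U^{2}{\left(3 \right)} = -125 + 3^{2} = -125 + 9 = -116$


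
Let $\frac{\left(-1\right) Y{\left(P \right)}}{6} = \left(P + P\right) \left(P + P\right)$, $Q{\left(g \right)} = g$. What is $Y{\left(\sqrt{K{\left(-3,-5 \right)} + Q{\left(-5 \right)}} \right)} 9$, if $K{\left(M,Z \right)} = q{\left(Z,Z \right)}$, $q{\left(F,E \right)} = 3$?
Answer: $432$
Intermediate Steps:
$K{\left(M,Z \right)} = 3$
$Y{\left(P \right)} = - 24 P^{2}$ ($Y{\left(P \right)} = - 6 \left(P + P\right) \left(P + P\right) = - 6 \cdot 2 P 2 P = - 6 \cdot 4 P^{2} = - 24 P^{2}$)
$Y{\left(\sqrt{K{\left(-3,-5 \right)} + Q{\left(-5 \right)}} \right)} 9 = - 24 \left(\sqrt{3 - 5}\right)^{2} \cdot 9 = - 24 \left(\sqrt{-2}\right)^{2} \cdot 9 = - 24 \left(i \sqrt{2}\right)^{2} \cdot 9 = \left(-24\right) \left(-2\right) 9 = 48 \cdot 9 = 432$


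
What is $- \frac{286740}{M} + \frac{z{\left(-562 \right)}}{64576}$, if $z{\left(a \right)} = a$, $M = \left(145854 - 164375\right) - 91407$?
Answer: $\frac{1153421419}{443669408} \approx 2.5997$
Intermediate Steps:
$M = -109928$ ($M = -18521 - 91407 = -109928$)
$- \frac{286740}{M} + \frac{z{\left(-562 \right)}}{64576} = - \frac{286740}{-109928} - \frac{562}{64576} = \left(-286740\right) \left(- \frac{1}{109928}\right) - \frac{281}{32288} = \frac{71685}{27482} - \frac{281}{32288} = \frac{1153421419}{443669408}$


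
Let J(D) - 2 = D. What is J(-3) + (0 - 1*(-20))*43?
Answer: 859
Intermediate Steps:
J(D) = 2 + D
J(-3) + (0 - 1*(-20))*43 = (2 - 3) + (0 - 1*(-20))*43 = -1 + (0 + 20)*43 = -1 + 20*43 = -1 + 860 = 859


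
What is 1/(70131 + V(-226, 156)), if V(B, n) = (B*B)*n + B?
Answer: 1/8037761 ≈ 1.2441e-7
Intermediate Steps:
V(B, n) = B + n*B² (V(B, n) = B²*n + B = n*B² + B = B + n*B²)
1/(70131 + V(-226, 156)) = 1/(70131 - 226*(1 - 226*156)) = 1/(70131 - 226*(1 - 35256)) = 1/(70131 - 226*(-35255)) = 1/(70131 + 7967630) = 1/8037761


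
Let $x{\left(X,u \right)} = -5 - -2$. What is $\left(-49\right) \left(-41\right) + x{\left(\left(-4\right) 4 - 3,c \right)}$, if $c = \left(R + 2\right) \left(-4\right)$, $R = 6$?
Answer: $2006$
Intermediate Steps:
$c = -32$ ($c = \left(6 + 2\right) \left(-4\right) = 8 \left(-4\right) = -32$)
$x{\left(X,u \right)} = -3$ ($x{\left(X,u \right)} = -5 + 2 = -3$)
$\left(-49\right) \left(-41\right) + x{\left(\left(-4\right) 4 - 3,c \right)} = \left(-49\right) \left(-41\right) - 3 = 2009 - 3 = 2006$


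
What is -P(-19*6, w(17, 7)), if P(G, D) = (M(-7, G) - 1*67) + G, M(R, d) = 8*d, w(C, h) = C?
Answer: 1093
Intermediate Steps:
P(G, D) = -67 + 9*G (P(G, D) = (8*G - 1*67) + G = (8*G - 67) + G = (-67 + 8*G) + G = -67 + 9*G)
-P(-19*6, w(17, 7)) = -(-67 + 9*(-19*6)) = -(-67 + 9*(-114)) = -(-67 - 1026) = -1*(-1093) = 1093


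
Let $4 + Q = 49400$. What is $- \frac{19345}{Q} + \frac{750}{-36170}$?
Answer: $- \frac{1390105}{3371044} \approx -0.41237$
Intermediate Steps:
$Q = 49396$ ($Q = -4 + 49400 = 49396$)
$- \frac{19345}{Q} + \frac{750}{-36170} = - \frac{19345}{49396} + \frac{750}{-36170} = \left(-19345\right) \frac{1}{49396} + 750 \left(- \frac{1}{36170}\right) = - \frac{365}{932} - \frac{75}{3617} = - \frac{1390105}{3371044}$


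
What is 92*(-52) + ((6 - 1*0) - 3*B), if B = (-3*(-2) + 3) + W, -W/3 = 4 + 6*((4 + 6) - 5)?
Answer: -4499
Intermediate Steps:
W = -102 (W = -3*(4 + 6*((4 + 6) - 5)) = -3*(4 + 6*(10 - 5)) = -3*(4 + 6*5) = -3*(4 + 30) = -3*34 = -102)
B = -93 (B = (-3*(-2) + 3) - 102 = (6 + 3) - 102 = 9 - 102 = -93)
92*(-52) + ((6 - 1*0) - 3*B) = 92*(-52) + ((6 - 1*0) - 3*(-93)) = -4784 + ((6 + 0) + 279) = -4784 + (6 + 279) = -4784 + 285 = -4499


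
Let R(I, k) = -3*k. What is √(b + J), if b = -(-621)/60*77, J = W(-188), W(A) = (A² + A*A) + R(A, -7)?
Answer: √7150595/10 ≈ 267.41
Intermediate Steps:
W(A) = 21 + 2*A² (W(A) = (A² + A*A) - 3*(-7) = (A² + A²) + 21 = 2*A² + 21 = 21 + 2*A²)
J = 70709 (J = 21 + 2*(-188)² = 21 + 2*35344 = 21 + 70688 = 70709)
b = 15939/20 (b = -(-621)/60*77 = -69*(-3/20)*77 = (207/20)*77 = 15939/20 ≈ 796.95)
√(b + J) = √(15939/20 + 70709) = √(1430119/20) = √7150595/10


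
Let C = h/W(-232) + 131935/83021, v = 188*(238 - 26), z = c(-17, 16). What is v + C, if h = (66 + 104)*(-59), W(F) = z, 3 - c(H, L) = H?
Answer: 6534763759/166042 ≈ 39356.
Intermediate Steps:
c(H, L) = 3 - H
z = 20 (z = 3 - 1*(-17) = 3 + 17 = 20)
W(F) = 20
h = -10030 (h = 170*(-59) = -10030)
v = 39856 (v = 188*212 = 39856)
C = -83006193/166042 (C = -10030/20 + 131935/83021 = -10030*1/20 + 131935*(1/83021) = -1003/2 + 131935/83021 = -83006193/166042 ≈ -499.91)
v + C = 39856 - 83006193/166042 = 6534763759/166042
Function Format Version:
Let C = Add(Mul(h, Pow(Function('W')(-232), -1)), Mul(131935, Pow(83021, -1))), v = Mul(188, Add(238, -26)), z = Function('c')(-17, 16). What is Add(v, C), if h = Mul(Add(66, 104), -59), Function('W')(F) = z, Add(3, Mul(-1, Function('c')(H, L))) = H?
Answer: Rational(6534763759, 166042) ≈ 39356.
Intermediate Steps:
Function('c')(H, L) = Add(3, Mul(-1, H))
z = 20 (z = Add(3, Mul(-1, -17)) = Add(3, 17) = 20)
Function('W')(F) = 20
h = -10030 (h = Mul(170, -59) = -10030)
v = 39856 (v = Mul(188, 212) = 39856)
C = Rational(-83006193, 166042) (C = Add(Mul(-10030, Pow(20, -1)), Mul(131935, Pow(83021, -1))) = Add(Mul(-10030, Rational(1, 20)), Mul(131935, Rational(1, 83021))) = Add(Rational(-1003, 2), Rational(131935, 83021)) = Rational(-83006193, 166042) ≈ -499.91)
Add(v, C) = Add(39856, Rational(-83006193, 166042)) = Rational(6534763759, 166042)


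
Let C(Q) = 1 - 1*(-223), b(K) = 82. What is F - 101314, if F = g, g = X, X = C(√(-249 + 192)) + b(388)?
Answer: -101008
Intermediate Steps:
C(Q) = 224 (C(Q) = 1 + 223 = 224)
X = 306 (X = 224 + 82 = 306)
g = 306
F = 306
F - 101314 = 306 - 101314 = -101008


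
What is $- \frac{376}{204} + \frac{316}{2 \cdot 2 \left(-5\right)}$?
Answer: $- \frac{4499}{255} \approx -17.643$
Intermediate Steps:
$- \frac{376}{204} + \frac{316}{2 \cdot 2 \left(-5\right)} = \left(-376\right) \frac{1}{204} + \frac{316}{4 \left(-5\right)} = - \frac{94}{51} + \frac{316}{-20} = - \frac{94}{51} + 316 \left(- \frac{1}{20}\right) = - \frac{94}{51} - \frac{79}{5} = - \frac{4499}{255}$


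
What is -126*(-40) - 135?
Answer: 4905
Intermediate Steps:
-126*(-40) - 135 = 5040 - 135 = 4905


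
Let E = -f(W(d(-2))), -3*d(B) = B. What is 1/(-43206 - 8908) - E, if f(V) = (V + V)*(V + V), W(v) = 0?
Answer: -1/52114 ≈ -1.9189e-5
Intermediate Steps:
d(B) = -B/3
f(V) = 4*V**2 (f(V) = (2*V)*(2*V) = 4*V**2)
E = 0 (E = -4*0**2 = -4*0 = -1*0 = 0)
1/(-43206 - 8908) - E = 1/(-43206 - 8908) - 1*0 = 1/(-52114) + 0 = -1/52114 + 0 = -1/52114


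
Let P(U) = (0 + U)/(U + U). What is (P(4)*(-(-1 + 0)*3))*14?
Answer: 21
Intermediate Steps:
P(U) = 1/2 (P(U) = U/((2*U)) = U*(1/(2*U)) = 1/2)
(P(4)*(-(-1 + 0)*3))*14 = ((-(-1 + 0)*3)/2)*14 = ((-(-1)*3)/2)*14 = ((-1*(-3))/2)*14 = ((1/2)*3)*14 = (3/2)*14 = 21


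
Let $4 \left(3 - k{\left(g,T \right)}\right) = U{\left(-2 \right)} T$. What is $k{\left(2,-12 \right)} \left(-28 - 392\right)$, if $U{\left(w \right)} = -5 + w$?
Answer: $7560$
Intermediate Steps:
$k{\left(g,T \right)} = 3 + \frac{7 T}{4}$ ($k{\left(g,T \right)} = 3 - \frac{\left(-5 - 2\right) T}{4} = 3 - \frac{\left(-7\right) T}{4} = 3 + \frac{7 T}{4}$)
$k{\left(2,-12 \right)} \left(-28 - 392\right) = \left(3 + \frac{7}{4} \left(-12\right)\right) \left(-28 - 392\right) = \left(3 - 21\right) \left(-420\right) = \left(-18\right) \left(-420\right) = 7560$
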